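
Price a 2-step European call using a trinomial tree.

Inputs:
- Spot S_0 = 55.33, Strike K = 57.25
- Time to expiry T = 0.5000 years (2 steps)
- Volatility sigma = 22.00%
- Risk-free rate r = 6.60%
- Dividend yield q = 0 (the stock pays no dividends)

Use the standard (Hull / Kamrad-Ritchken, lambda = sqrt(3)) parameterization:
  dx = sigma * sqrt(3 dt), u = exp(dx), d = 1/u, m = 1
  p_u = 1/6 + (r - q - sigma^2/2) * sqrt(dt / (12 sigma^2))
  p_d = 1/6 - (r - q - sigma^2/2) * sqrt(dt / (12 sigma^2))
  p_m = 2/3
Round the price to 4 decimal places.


Answer: Price = V(0,0) = 3.2924

Derivation:
dt = T/N = 0.250000; dx = sigma*sqrt(3*dt) = 0.190526
u = exp(dx) = 1.209885; d = 1/u = 0.826525
p_u = 0.194091, p_m = 0.666667, p_d = 0.139243
Discount per step: exp(-r*dt) = 0.983635
Stock lattice S(k, j) with j the centered position index:
  k=0: S(0,+0) = 55.3300
  k=1: S(1,-1) = 45.7316; S(1,+0) = 55.3300; S(1,+1) = 66.9430
  k=2: S(2,-2) = 37.7983; S(2,-1) = 45.7316; S(2,+0) = 55.3300; S(2,+1) = 66.9430; S(2,+2) = 80.9933
Terminal payoffs V(N, j) = max(S_T - K, 0):
  V(2,-2) = 0.000000; V(2,-1) = 0.000000; V(2,+0) = 0.000000; V(2,+1) = 9.692955; V(2,+2) = 23.743300
Backward induction: V(k, j) = exp(-r*dt) * [p_u * V(k+1, j+1) + p_m * V(k+1, j) + p_d * V(k+1, j-1)]
  V(1,-1) = exp(-r*dt) * [p_u*0.000000 + p_m*0.000000 + p_d*0.000000] = 0.000000
  V(1,+0) = exp(-r*dt) * [p_u*9.692955 + p_m*0.000000 + p_d*0.000000] = 1.850527
  V(1,+1) = exp(-r*dt) * [p_u*23.743300 + p_m*9.692955 + p_d*0.000000] = 10.889165
  V(0,+0) = exp(-r*dt) * [p_u*10.889165 + p_m*1.850527 + p_d*0.000000] = 3.292396


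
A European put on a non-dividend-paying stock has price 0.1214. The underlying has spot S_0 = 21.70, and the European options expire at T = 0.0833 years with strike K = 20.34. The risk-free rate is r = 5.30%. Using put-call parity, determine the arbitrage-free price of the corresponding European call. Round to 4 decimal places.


Answer: Call price = 1.5710

Derivation:
Put-call parity: C - P = S_0 * exp(-qT) - K * exp(-rT).
S_0 * exp(-qT) = 21.7000 * 1.00000000 = 21.70000000
K * exp(-rT) = 20.3400 * 0.99559483 = 20.25039887
C = P + S*exp(-qT) - K*exp(-rT)
C = 0.1214 + 21.70000000 - 20.25039887 = 1.5710


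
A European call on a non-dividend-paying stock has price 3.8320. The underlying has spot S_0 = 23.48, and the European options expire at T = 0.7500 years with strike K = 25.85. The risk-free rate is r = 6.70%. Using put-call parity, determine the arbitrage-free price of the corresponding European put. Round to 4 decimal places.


Put-call parity: C - P = S_0 * exp(-qT) - K * exp(-rT).
S_0 * exp(-qT) = 23.4800 * 1.00000000 = 23.48000000
K * exp(-rT) = 25.8500 * 0.95099165 = 24.58313407
P = C - S*exp(-qT) + K*exp(-rT)
P = 3.8320 - 23.48000000 + 24.58313407 = 4.9351

Answer: Put price = 4.9351


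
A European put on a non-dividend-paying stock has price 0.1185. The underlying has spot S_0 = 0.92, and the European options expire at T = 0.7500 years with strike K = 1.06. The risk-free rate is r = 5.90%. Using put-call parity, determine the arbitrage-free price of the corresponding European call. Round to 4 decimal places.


Put-call parity: C - P = S_0 * exp(-qT) - K * exp(-rT).
S_0 * exp(-qT) = 0.9200 * 1.00000000 = 0.92000000
K * exp(-rT) = 1.0600 * 0.95671475 = 1.01411763
C = P + S*exp(-qT) - K*exp(-rT)
C = 0.1185 + 0.92000000 - 1.01411763 = 0.0244

Answer: Call price = 0.0244


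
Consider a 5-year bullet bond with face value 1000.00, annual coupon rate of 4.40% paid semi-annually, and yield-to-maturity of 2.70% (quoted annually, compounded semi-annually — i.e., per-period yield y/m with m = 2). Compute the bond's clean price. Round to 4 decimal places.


Answer: Price = 1079.0152

Derivation:
Coupon per period c = face * coupon_rate / m = 22.000000
Periods per year m = 2; per-period yield y/m = 0.013500
Number of cashflows N = 10
Cashflows (t years, CF_t, discount factor 1/(1+y/m)^(m*t), PV):
  t = 0.5000: CF_t = 22.000000, DF = 0.986680, PV = 21.706956
  t = 1.0000: CF_t = 22.000000, DF = 0.973537, PV = 21.417816
  t = 1.5000: CF_t = 22.000000, DF = 0.960569, PV = 21.132526
  t = 2.0000: CF_t = 22.000000, DF = 0.947774, PV = 20.851037
  t = 2.5000: CF_t = 22.000000, DF = 0.935150, PV = 20.573298
  t = 3.0000: CF_t = 22.000000, DF = 0.922694, PV = 20.299258
  t = 3.5000: CF_t = 22.000000, DF = 0.910403, PV = 20.028868
  t = 4.0000: CF_t = 22.000000, DF = 0.898276, PV = 19.762080
  t = 4.5000: CF_t = 22.000000, DF = 0.886311, PV = 19.498846
  t = 5.0000: CF_t = 1022.000000, DF = 0.874505, PV = 893.744466
Price P = sum_t PV_t = 1079.015151


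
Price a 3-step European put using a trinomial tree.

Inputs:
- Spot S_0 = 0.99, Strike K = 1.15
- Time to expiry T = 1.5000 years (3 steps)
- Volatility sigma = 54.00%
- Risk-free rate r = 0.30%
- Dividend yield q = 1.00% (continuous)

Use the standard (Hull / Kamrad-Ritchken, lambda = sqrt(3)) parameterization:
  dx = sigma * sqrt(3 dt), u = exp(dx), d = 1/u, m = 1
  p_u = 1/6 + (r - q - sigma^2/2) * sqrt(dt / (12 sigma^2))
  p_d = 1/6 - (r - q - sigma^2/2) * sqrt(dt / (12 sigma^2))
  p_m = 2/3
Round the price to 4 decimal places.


dt = T/N = 0.500000; dx = sigma*sqrt(3*dt) = 0.661362
u = exp(dx) = 1.937430; d = 1/u = 0.516148
p_u = 0.108907, p_m = 0.666667, p_d = 0.224426
Discount per step: exp(-r*dt) = 0.998501
Stock lattice S(k, j) with j the centered position index:
  k=0: S(0,+0) = 0.9900
  k=1: S(1,-1) = 0.5110; S(1,+0) = 0.9900; S(1,+1) = 1.9181
  k=2: S(2,-2) = 0.2637; S(2,-1) = 0.5110; S(2,+0) = 0.9900; S(2,+1) = 1.9181; S(2,+2) = 3.7161
  k=3: S(3,-3) = 0.1361; S(3,-2) = 0.2637; S(3,-1) = 0.5110; S(3,+0) = 0.9900; S(3,+1) = 1.9181; S(3,+2) = 3.7161; S(3,+3) = 7.1997
Terminal payoffs V(N, j) = max(K - S_T, 0):
  V(3,-3) = 1.013869; V(3,-2) = 0.886256; V(3,-1) = 0.639014; V(3,+0) = 0.160000; V(3,+1) = 0.000000; V(3,+2) = 0.000000; V(3,+3) = 0.000000
Backward induction: V(k, j) = exp(-r*dt) * [p_u * V(k+1, j+1) + p_m * V(k+1, j) + p_d * V(k+1, j-1)]
  V(2,-2) = exp(-r*dt) * [p_u*0.639014 + p_m*0.886256 + p_d*1.013869] = 0.886638
  V(2,-1) = exp(-r*dt) * [p_u*0.160000 + p_m*0.639014 + p_d*0.886256] = 0.641371
  V(2,+0) = exp(-r*dt) * [p_u*0.000000 + p_m*0.160000 + p_d*0.639014] = 0.249703
  V(2,+1) = exp(-r*dt) * [p_u*0.000000 + p_m*0.000000 + p_d*0.160000] = 0.035854
  V(2,+2) = exp(-r*dt) * [p_u*0.000000 + p_m*0.000000 + p_d*0.000000] = 0.000000
  V(1,-1) = exp(-r*dt) * [p_u*0.249703 + p_m*0.641371 + p_d*0.886638] = 0.652780
  V(1,+0) = exp(-r*dt) * [p_u*0.035854 + p_m*0.249703 + p_d*0.641371] = 0.313843
  V(1,+1) = exp(-r*dt) * [p_u*0.000000 + p_m*0.035854 + p_d*0.249703] = 0.079823
  V(0,+0) = exp(-r*dt) * [p_u*0.079823 + p_m*0.313843 + p_d*0.652780] = 0.363877

Answer: Price = V(0,0) = 0.3639


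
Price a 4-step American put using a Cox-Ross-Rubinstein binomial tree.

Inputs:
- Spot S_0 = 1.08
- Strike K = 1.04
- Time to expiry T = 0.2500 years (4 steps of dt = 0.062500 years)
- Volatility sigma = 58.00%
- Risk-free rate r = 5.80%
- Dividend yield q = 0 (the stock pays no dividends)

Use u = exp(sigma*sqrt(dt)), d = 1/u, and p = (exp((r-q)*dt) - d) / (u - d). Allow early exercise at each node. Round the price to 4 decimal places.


dt = T/N = 0.062500
u = exp(sigma*sqrt(dt)) = 1.156040; d = 1/u = 0.865022
p = (exp((r-q)*dt) - d) / (u - d) = 0.476292
Discount per step: exp(-r*dt) = 0.996382
Stock lattice S(k, i) with i counting down-moves:
  k=0: S(0,0) = 1.0800
  k=1: S(1,0) = 1.2485; S(1,1) = 0.9342
  k=2: S(2,0) = 1.4433; S(2,1) = 1.0800; S(2,2) = 0.8081
  k=3: S(3,0) = 1.6686; S(3,1) = 1.2485; S(3,2) = 0.9342; S(3,3) = 0.6990
  k=4: S(4,0) = 1.9289; S(4,1) = 1.4433; S(4,2) = 1.0800; S(4,3) = 0.8081; S(4,4) = 0.6047
Terminal payoffs V(N, i) = max(K - S_T, 0):
  V(4,0) = 0.000000; V(4,1) = 0.000000; V(4,2) = 0.000000; V(4,3) = 0.231875; V(4,4) = 0.435310
Backward induction: V(k, i) = exp(-r*dt) * [p * V(k+1, i) + (1-p) * V(k+1, i+1)]; then take max(V_cont, immediate exercise) for American.
  V(3,0) = exp(-r*dt) * [p*0.000000 + (1-p)*0.000000] = 0.000000; exercise = 0.000000; V(3,0) = max -> 0.000000
  V(3,1) = exp(-r*dt) * [p*0.000000 + (1-p)*0.000000] = 0.000000; exercise = 0.000000; V(3,1) = max -> 0.000000
  V(3,2) = exp(-r*dt) * [p*0.000000 + (1-p)*0.231875] = 0.120996; exercise = 0.105776; V(3,2) = max -> 0.120996
  V(3,3) = exp(-r*dt) * [p*0.231875 + (1-p)*0.435310] = 0.337191; exercise = 0.340954; V(3,3) = max -> 0.340954
  V(2,0) = exp(-r*dt) * [p*0.000000 + (1-p)*0.000000] = 0.000000; exercise = 0.000000; V(2,0) = max -> 0.000000
  V(2,1) = exp(-r*dt) * [p*0.000000 + (1-p)*0.120996] = 0.063137; exercise = 0.000000; V(2,1) = max -> 0.063137
  V(2,2) = exp(-r*dt) * [p*0.120996 + (1-p)*0.340954] = 0.235335; exercise = 0.231875; V(2,2) = max -> 0.235335
  V(1,0) = exp(-r*dt) * [p*0.000000 + (1-p)*0.063137] = 0.032946; exercise = 0.000000; V(1,0) = max -> 0.032946
  V(1,1) = exp(-r*dt) * [p*0.063137 + (1-p)*0.235335] = 0.152764; exercise = 0.105776; V(1,1) = max -> 0.152764
  V(0,0) = exp(-r*dt) * [p*0.032946 + (1-p)*0.152764] = 0.095349; exercise = 0.000000; V(0,0) = max -> 0.095349

Answer: Price = V(0,0) = 0.0953


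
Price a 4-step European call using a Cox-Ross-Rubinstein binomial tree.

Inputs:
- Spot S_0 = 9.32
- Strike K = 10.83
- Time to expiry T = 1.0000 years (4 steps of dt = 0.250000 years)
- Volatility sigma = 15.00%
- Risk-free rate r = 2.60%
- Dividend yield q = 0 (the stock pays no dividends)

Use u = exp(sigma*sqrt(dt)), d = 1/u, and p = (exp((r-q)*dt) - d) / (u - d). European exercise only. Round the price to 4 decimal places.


dt = T/N = 0.250000
u = exp(sigma*sqrt(dt)) = 1.077884; d = 1/u = 0.927743
p = (exp((r-q)*dt) - d) / (u - d) = 0.524693
Discount per step: exp(-r*dt) = 0.993521
Stock lattice S(k, i) with i counting down-moves:
  k=0: S(0,0) = 9.3200
  k=1: S(1,0) = 10.0459; S(1,1) = 8.6466
  k=2: S(2,0) = 10.8283; S(2,1) = 9.3200; S(2,2) = 8.0218
  k=3: S(3,0) = 11.6716; S(3,1) = 10.0459; S(3,2) = 8.6466; S(3,3) = 7.4422
  k=4: S(4,0) = 12.5807; S(4,1) = 10.8283; S(4,2) = 9.3200; S(4,3) = 8.0218; S(4,4) = 6.9044
Terminal payoffs V(N, i) = max(S_T - K, 0):
  V(4,0) = 1.750684; V(4,1) = 0.000000; V(4,2) = 0.000000; V(4,3) = 0.000000; V(4,4) = 0.000000
Backward induction: V(k, i) = exp(-r*dt) * [p * V(k+1, i) + (1-p) * V(k+1, i+1)].
  V(3,0) = exp(-r*dt) * [p*1.750684 + (1-p)*0.000000] = 0.912620
  V(3,1) = exp(-r*dt) * [p*0.000000 + (1-p)*0.000000] = 0.000000
  V(3,2) = exp(-r*dt) * [p*0.000000 + (1-p)*0.000000] = 0.000000
  V(3,3) = exp(-r*dt) * [p*0.000000 + (1-p)*0.000000] = 0.000000
  V(2,0) = exp(-r*dt) * [p*0.912620 + (1-p)*0.000000] = 0.475742
  V(2,1) = exp(-r*dt) * [p*0.000000 + (1-p)*0.000000] = 0.000000
  V(2,2) = exp(-r*dt) * [p*0.000000 + (1-p)*0.000000] = 0.000000
  V(1,0) = exp(-r*dt) * [p*0.475742 + (1-p)*0.000000] = 0.248001
  V(1,1) = exp(-r*dt) * [p*0.000000 + (1-p)*0.000000] = 0.000000
  V(0,0) = exp(-r*dt) * [p*0.248001 + (1-p)*0.000000] = 0.129281

Answer: Price = V(0,0) = 0.1293


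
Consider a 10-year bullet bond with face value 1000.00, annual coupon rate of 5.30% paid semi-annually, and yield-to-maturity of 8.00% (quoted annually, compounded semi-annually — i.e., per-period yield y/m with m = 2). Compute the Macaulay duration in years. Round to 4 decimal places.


Coupon per period c = face * coupon_rate / m = 26.500000
Periods per year m = 2; per-period yield y/m = 0.040000
Number of cashflows N = 20
Cashflows (t years, CF_t, discount factor 1/(1+y/m)^(m*t), PV):
  t = 0.5000: CF_t = 26.500000, DF = 0.961538, PV = 25.480769
  t = 1.0000: CF_t = 26.500000, DF = 0.924556, PV = 24.500740
  t = 1.5000: CF_t = 26.500000, DF = 0.888996, PV = 23.558404
  t = 2.0000: CF_t = 26.500000, DF = 0.854804, PV = 22.652311
  t = 2.5000: CF_t = 26.500000, DF = 0.821927, PV = 21.781068
  t = 3.0000: CF_t = 26.500000, DF = 0.790315, PV = 20.943335
  t = 3.5000: CF_t = 26.500000, DF = 0.759918, PV = 20.137822
  t = 4.0000: CF_t = 26.500000, DF = 0.730690, PV = 19.363290
  t = 4.5000: CF_t = 26.500000, DF = 0.702587, PV = 18.618548
  t = 5.0000: CF_t = 26.500000, DF = 0.675564, PV = 17.902450
  t = 5.5000: CF_t = 26.500000, DF = 0.649581, PV = 17.213895
  t = 6.0000: CF_t = 26.500000, DF = 0.624597, PV = 16.551822
  t = 6.5000: CF_t = 26.500000, DF = 0.600574, PV = 15.915213
  t = 7.0000: CF_t = 26.500000, DF = 0.577475, PV = 15.303090
  t = 7.5000: CF_t = 26.500000, DF = 0.555265, PV = 14.714509
  t = 8.0000: CF_t = 26.500000, DF = 0.533908, PV = 14.148567
  t = 8.5000: CF_t = 26.500000, DF = 0.513373, PV = 13.604391
  t = 9.0000: CF_t = 26.500000, DF = 0.493628, PV = 13.081145
  t = 9.5000: CF_t = 26.500000, DF = 0.474642, PV = 12.578024
  t = 10.0000: CF_t = 1026.500000, DF = 0.456387, PV = 468.481200
Price P = sum_t PV_t = 816.530594
Macaulay numerator sum_t t * PV_t:
  t * PV_t at t = 0.5000: 12.740385
  t * PV_t at t = 1.0000: 24.500740
  t * PV_t at t = 1.5000: 35.337605
  t * PV_t at t = 2.0000: 45.304622
  t * PV_t at t = 2.5000: 54.452671
  t * PV_t at t = 3.0000: 62.830005
  t * PV_t at t = 3.5000: 70.482377
  t * PV_t at t = 4.0000: 77.453162
  t * PV_t at t = 4.5000: 83.783468
  t * PV_t at t = 5.0000: 89.512252
  t * PV_t at t = 5.5000: 94.676421
  t * PV_t at t = 6.0000: 99.310931
  t * PV_t at t = 6.5000: 103.448886
  t * PV_t at t = 7.0000: 107.121628
  t * PV_t at t = 7.5000: 110.358820
  t * PV_t at t = 8.0000: 113.188533
  t * PV_t at t = 8.5000: 115.637324
  t * PV_t at t = 9.0000: 117.730307
  t * PV_t at t = 9.5000: 119.491230
  t * PV_t at t = 10.0000: 4684.812003
Macaulay duration D = (sum_t t * PV_t) / P = 6222.173369 / 816.530594 = 7.620257

Answer: Macaulay duration = 7.6203 years


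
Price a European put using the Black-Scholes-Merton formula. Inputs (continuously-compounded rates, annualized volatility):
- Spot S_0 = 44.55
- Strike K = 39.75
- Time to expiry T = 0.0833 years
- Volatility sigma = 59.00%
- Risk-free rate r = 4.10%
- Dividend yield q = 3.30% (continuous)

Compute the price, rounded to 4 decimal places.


Answer: Price = 1.0653

Derivation:
d1 = (ln(S/K) + (r - q + 0.5*sigma^2) * T) / (sigma * sqrt(T)) = 0.75853796
d2 = d1 - sigma * sqrt(T) = 0.58825370
exp(-rT) = 0.99659053; exp(-qT) = 0.99725487
P = K * exp(-rT) * N(-d2) - S_0 * exp(-qT) * N(-d1)
N(-d1) = 0.22406450; N(-d2) = 0.27818101
P = 39.7500 * 0.99659053 * 0.27818101 - 44.5500 * 0.99725487 * 0.22406450 = 1.0653


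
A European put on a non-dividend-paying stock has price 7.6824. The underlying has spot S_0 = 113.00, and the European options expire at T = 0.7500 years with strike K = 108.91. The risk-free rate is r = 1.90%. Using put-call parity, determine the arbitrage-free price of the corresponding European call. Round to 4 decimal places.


Answer: Call price = 13.3134

Derivation:
Put-call parity: C - P = S_0 * exp(-qT) - K * exp(-rT).
S_0 * exp(-qT) = 113.0000 * 1.00000000 = 113.00000000
K * exp(-rT) = 108.9100 * 0.98585105 = 107.36903793
C = P + S*exp(-qT) - K*exp(-rT)
C = 7.6824 + 113.00000000 - 107.36903793 = 13.3134


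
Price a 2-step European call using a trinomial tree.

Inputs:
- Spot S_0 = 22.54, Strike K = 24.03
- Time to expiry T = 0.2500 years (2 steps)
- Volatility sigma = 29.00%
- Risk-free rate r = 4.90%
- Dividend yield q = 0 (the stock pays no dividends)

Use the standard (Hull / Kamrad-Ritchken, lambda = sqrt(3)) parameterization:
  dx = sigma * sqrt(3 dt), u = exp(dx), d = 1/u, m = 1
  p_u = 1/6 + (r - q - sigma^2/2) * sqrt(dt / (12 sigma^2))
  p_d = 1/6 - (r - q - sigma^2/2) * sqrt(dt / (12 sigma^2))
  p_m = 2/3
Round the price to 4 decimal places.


Answer: Price = V(0,0) = 0.8732

Derivation:
dt = T/N = 0.125000; dx = sigma*sqrt(3*dt) = 0.177588
u = exp(dx) = 1.194333; d = 1/u = 0.837287
p_u = 0.169113, p_m = 0.666667, p_d = 0.164221
Discount per step: exp(-r*dt) = 0.993894
Stock lattice S(k, j) with j the centered position index:
  k=0: S(0,+0) = 22.5400
  k=1: S(1,-1) = 18.8725; S(1,+0) = 22.5400; S(1,+1) = 26.9203
  k=2: S(2,-2) = 15.8017; S(2,-1) = 18.8725; S(2,+0) = 22.5400; S(2,+1) = 26.9203; S(2,+2) = 32.1518
Terminal payoffs V(N, j) = max(S_T - K, 0):
  V(2,-2) = 0.000000; V(2,-1) = 0.000000; V(2,+0) = 0.000000; V(2,+1) = 2.890269; V(2,+2) = 8.121771
Backward induction: V(k, j) = exp(-r*dt) * [p_u * V(k+1, j+1) + p_m * V(k+1, j) + p_d * V(k+1, j-1)]
  V(1,-1) = exp(-r*dt) * [p_u*0.000000 + p_m*0.000000 + p_d*0.000000] = 0.000000
  V(1,+0) = exp(-r*dt) * [p_u*2.890269 + p_m*0.000000 + p_d*0.000000] = 0.485796
  V(1,+1) = exp(-r*dt) * [p_u*8.121771 + p_m*2.890269 + p_d*0.000000] = 3.280188
  V(0,+0) = exp(-r*dt) * [p_u*3.280188 + p_m*0.485796 + p_d*0.000000] = 0.873221


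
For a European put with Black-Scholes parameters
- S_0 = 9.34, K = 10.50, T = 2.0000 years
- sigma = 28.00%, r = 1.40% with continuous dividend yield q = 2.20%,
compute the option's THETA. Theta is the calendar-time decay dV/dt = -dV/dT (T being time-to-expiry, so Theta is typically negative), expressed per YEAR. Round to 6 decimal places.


Answer: Theta = -0.358218

Derivation:
d1 = -0.1380600861; d2 = -0.5340398835
phi(d1) = 0.3951583032; exp(-qT) = 0.9569539575; exp(-rT) = 0.9723883668
Theta = -S*exp(-qT)*phi(d1)*sigma/(2*sqrt(T)) + r*K*exp(-rT)*N(-d2) - q*S*exp(-qT)*N(-d1)
N(-d1) = 0.5549035348; N(-d2) = 0.7033430298; sqrt(T) = 1.4142135624
Term 1 = -9.3400 * 0.9569539575 * 0.3951583032 * 0.2800 / (2 * 1.4142135624) = -0.3496407706
Term 2 = 0.0140 * 10.5000 * 0.9723883668 * 0.7033430298 = 0.1005366193
Term 3 = -0.0220 * 9.3400 * 0.9569539575 * 0.5549035348 = -0.1091134006
Theta = -0.3496407706 + (0.1005366193) + (-0.1091134006) = -0.358218


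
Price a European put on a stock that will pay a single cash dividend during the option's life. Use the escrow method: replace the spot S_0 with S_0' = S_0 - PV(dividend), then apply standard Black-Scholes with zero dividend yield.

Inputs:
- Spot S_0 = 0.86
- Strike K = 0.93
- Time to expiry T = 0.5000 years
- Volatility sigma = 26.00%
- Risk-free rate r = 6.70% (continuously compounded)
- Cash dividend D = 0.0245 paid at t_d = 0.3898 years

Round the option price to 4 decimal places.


PV(D) = D * exp(-r * t_d) = 0.0245 * 0.97422149 = 0.02386843
S_0' = S_0 - PV(D) = 0.8600 - 0.02386843 = 0.83613157
d1 = (ln(S_0'/K) + (r + sigma^2/2)*T) / (sigma*sqrt(T)) = -0.30459223
d2 = d1 - sigma*sqrt(T) = -0.48844000
exp(-rT) = 0.96705491
N(-d1) = 0.61966163; N(-d2) = 0.68738089
P = K * exp(-rT) * N(-d2) - S_0' * N(-d1) = 0.9300 * 0.96705491 * 0.68738089 - 0.83613157 * 0.61966163 = 0.1001

Answer: Price = 0.1001


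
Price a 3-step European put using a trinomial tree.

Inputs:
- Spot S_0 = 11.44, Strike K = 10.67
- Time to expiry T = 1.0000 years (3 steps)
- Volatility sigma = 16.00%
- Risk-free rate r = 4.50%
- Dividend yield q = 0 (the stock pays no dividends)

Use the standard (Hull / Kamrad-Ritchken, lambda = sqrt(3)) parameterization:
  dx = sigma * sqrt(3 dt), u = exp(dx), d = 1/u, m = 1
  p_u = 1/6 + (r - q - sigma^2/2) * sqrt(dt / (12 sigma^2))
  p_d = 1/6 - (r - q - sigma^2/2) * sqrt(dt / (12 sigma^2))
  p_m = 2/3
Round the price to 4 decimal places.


Answer: Price = V(0,0) = 0.2539

Derivation:
dt = T/N = 0.333333; dx = sigma*sqrt(3*dt) = 0.160000
u = exp(dx) = 1.173511; d = 1/u = 0.852144
p_u = 0.200208, p_m = 0.666667, p_d = 0.133125
Discount per step: exp(-r*dt) = 0.985112
Stock lattice S(k, j) with j the centered position index:
  k=0: S(0,+0) = 11.4400
  k=1: S(1,-1) = 9.7485; S(1,+0) = 11.4400; S(1,+1) = 13.4250
  k=2: S(2,-2) = 8.3071; S(2,-1) = 9.7485; S(2,+0) = 11.4400; S(2,+1) = 13.4250; S(2,+2) = 15.7543
  k=3: S(3,-3) = 7.0789; S(3,-2) = 8.3071; S(3,-1) = 9.7485; S(3,+0) = 11.4400; S(3,+1) = 13.4250; S(3,+2) = 15.7543; S(3,+3) = 18.4879
Terminal payoffs V(N, j) = max(K - S_T, 0):
  V(3,-3) = 3.591118; V(3,-2) = 2.362855; V(3,-1) = 0.921475; V(3,+0) = 0.000000; V(3,+1) = 0.000000; V(3,+2) = 0.000000; V(3,+3) = 0.000000
Backward induction: V(k, j) = exp(-r*dt) * [p_u * V(k+1, j+1) + p_m * V(k+1, j) + p_d * V(k+1, j-1)]
  V(2,-2) = exp(-r*dt) * [p_u*0.921475 + p_m*2.362855 + p_d*3.591118] = 2.204475
  V(2,-1) = exp(-r*dt) * [p_u*0.000000 + p_m*0.921475 + p_d*2.362855] = 0.915043
  V(2,+0) = exp(-r*dt) * [p_u*0.000000 + p_m*0.000000 + p_d*0.921475] = 0.120845
  V(2,+1) = exp(-r*dt) * [p_u*0.000000 + p_m*0.000000 + p_d*0.000000] = 0.000000
  V(2,+2) = exp(-r*dt) * [p_u*0.000000 + p_m*0.000000 + p_d*0.000000] = 0.000000
  V(1,-1) = exp(-r*dt) * [p_u*0.120845 + p_m*0.915043 + p_d*2.204475] = 0.913882
  V(1,+0) = exp(-r*dt) * [p_u*0.000000 + p_m*0.120845 + p_d*0.915043] = 0.199365
  V(1,+1) = exp(-r*dt) * [p_u*0.000000 + p_m*0.000000 + p_d*0.120845] = 0.015848
  V(0,+0) = exp(-r*dt) * [p_u*0.015848 + p_m*0.199365 + p_d*0.913882] = 0.253906


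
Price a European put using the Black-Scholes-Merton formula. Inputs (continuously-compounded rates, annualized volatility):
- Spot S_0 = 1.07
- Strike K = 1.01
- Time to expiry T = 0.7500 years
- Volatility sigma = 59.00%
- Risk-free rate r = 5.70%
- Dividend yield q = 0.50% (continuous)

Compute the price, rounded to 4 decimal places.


Answer: Price = 0.1595

Derivation:
d1 = (ln(S/K) + (r - q + 0.5*sigma^2) * T) / (sigma * sqrt(T)) = 0.44474723
d2 = d1 - sigma * sqrt(T) = -0.06620775
exp(-rT) = 0.95815090; exp(-qT) = 0.99625702
P = K * exp(-rT) * N(-d2) - S_0 * exp(-qT) * N(-d1)
N(-d1) = 0.32825122; N(-d2) = 0.52639379
P = 1.0100 * 0.95815090 * 0.52639379 - 1.0700 * 0.99625702 * 0.32825122 = 0.1595


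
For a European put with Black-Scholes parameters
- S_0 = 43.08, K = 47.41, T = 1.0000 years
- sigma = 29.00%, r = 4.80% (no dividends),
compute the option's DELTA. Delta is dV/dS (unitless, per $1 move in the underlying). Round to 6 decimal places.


Answer: Delta = -0.507874

Derivation:
d1 = -0.0197390504; d2 = -0.3097390504
phi(d1) = 0.3988645680; exp(-qT) = 1.0000000000; exp(-rT) = 0.9531337871
N(-d1) = 0.5078742305
Delta = -exp(-qT) * N(-d1) = -1.0000000000 * 0.5078742305 = -0.507874


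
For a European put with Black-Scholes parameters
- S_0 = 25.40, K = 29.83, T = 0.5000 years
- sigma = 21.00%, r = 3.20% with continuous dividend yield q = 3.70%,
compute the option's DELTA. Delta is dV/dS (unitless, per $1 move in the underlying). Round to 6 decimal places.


Answer: Delta = -0.831843

Derivation:
d1 = -1.0252403480; d2 = -1.1737327720
phi(d1) = 0.2358645879; exp(-qT) = 0.9816700746; exp(-rT) = 0.9841273201
N(-d1) = 0.8473751027
Delta = -exp(-qT) * N(-d1) = -0.9816700746 * 0.8473751027 = -0.831843


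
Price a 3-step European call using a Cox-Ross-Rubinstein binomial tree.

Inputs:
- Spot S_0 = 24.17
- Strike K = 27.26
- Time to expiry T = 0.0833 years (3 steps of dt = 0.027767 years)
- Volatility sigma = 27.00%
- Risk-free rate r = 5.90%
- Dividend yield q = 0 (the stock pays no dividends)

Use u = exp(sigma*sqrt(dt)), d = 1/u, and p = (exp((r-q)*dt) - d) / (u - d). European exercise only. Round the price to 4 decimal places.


Answer: Price = V(0,0) = 0.0522

Derivation:
dt = T/N = 0.027767
u = exp(sigma*sqrt(dt)) = 1.046018; d = 1/u = 0.956006
p = (exp((r-q)*dt) - d) / (u - d) = 0.506969
Discount per step: exp(-r*dt) = 0.998363
Stock lattice S(k, i) with i counting down-moves:
  k=0: S(0,0) = 24.1700
  k=1: S(1,0) = 25.2823; S(1,1) = 23.1067
  k=2: S(2,0) = 26.4457; S(2,1) = 24.1700; S(2,2) = 22.0901
  k=3: S(3,0) = 27.6627; S(3,1) = 25.2823; S(3,2) = 23.1067; S(3,3) = 21.1183
Terminal payoffs V(N, i) = max(S_T - K, 0):
  V(3,0) = 0.402707; V(3,1) = 0.000000; V(3,2) = 0.000000; V(3,3) = 0.000000
Backward induction: V(k, i) = exp(-r*dt) * [p * V(k+1, i) + (1-p) * V(k+1, i+1)].
  V(2,0) = exp(-r*dt) * [p*0.402707 + (1-p)*0.000000] = 0.203826
  V(2,1) = exp(-r*dt) * [p*0.000000 + (1-p)*0.000000] = 0.000000
  V(2,2) = exp(-r*dt) * [p*0.000000 + (1-p)*0.000000] = 0.000000
  V(1,0) = exp(-r*dt) * [p*0.203826 + (1-p)*0.000000] = 0.103164
  V(1,1) = exp(-r*dt) * [p*0.000000 + (1-p)*0.000000] = 0.000000
  V(0,0) = exp(-r*dt) * [p*0.103164 + (1-p)*0.000000] = 0.052216


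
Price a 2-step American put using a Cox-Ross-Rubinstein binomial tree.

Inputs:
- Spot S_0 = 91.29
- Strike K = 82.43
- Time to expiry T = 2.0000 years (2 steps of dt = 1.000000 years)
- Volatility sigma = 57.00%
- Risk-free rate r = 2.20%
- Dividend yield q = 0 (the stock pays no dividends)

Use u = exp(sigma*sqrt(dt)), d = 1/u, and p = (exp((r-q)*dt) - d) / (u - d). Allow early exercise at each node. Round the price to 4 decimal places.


dt = T/N = 1.000000
u = exp(sigma*sqrt(dt)) = 1.768267; d = 1/u = 0.565525
p = (exp((r-q)*dt) - d) / (u - d) = 0.379731
Discount per step: exp(-r*dt) = 0.978240
Stock lattice S(k, i) with i counting down-moves:
  k=0: S(0,0) = 91.2900
  k=1: S(1,0) = 161.4251; S(1,1) = 51.6268
  k=2: S(2,0) = 285.4427; S(2,1) = 91.2900; S(2,2) = 29.1963
Terminal payoffs V(N, i) = max(K - S_T, 0):
  V(2,0) = 0.000000; V(2,1) = 0.000000; V(2,2) = 53.233721
Backward induction: V(k, i) = exp(-r*dt) * [p * V(k+1, i) + (1-p) * V(k+1, i+1)]; then take max(V_cont, immediate exercise) for American.
  V(1,0) = exp(-r*dt) * [p*0.000000 + (1-p)*0.000000] = 0.000000; exercise = 0.000000; V(1,0) = max -> 0.000000
  V(1,1) = exp(-r*dt) * [p*0.000000 + (1-p)*53.233721] = 32.300734; exercise = 30.803183; V(1,1) = max -> 32.300734
  V(0,0) = exp(-r*dt) * [p*0.000000 + (1-p)*32.300734] = 19.599182; exercise = 0.000000; V(0,0) = max -> 19.599182

Answer: Price = V(0,0) = 19.5992


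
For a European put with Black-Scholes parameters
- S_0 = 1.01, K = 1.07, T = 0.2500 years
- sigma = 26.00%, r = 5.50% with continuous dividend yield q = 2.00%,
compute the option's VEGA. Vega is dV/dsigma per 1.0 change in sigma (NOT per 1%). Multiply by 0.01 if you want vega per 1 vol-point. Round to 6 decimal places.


Answer: Vega = 0.190962

Derivation:
d1 = -0.3116024432; d2 = -0.4416024432
phi(d1) = 0.3800370335; exp(-qT) = 0.9950124792; exp(-rT) = 0.9863440995
Vega = S * exp(-qT) * phi(d1) * sqrt(T) = 1.0100 * 0.9950124792 * 0.3800370335 * 0.5000000000 = 0.190962


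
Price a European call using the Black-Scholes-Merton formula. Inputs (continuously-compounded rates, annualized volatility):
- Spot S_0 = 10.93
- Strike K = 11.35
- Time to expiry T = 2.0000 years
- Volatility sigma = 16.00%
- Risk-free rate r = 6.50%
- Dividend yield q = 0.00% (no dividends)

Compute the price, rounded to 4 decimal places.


d1 = (ln(S/K) + (r - q + 0.5*sigma^2) * T) / (sigma * sqrt(T)) = 0.52102084
d2 = d1 - sigma * sqrt(T) = 0.29474667
exp(-rT) = 0.87809543; exp(-qT) = 1.00000000
C = S_0 * exp(-qT) * N(d1) - K * exp(-rT) * N(d2)
N(d1) = 0.69882387; N(d2) = 0.61590630
C = 10.9300 * 1.00000000 * 0.69882387 - 11.3500 * 0.87809543 * 0.61590630 = 1.4998

Answer: Price = 1.4998


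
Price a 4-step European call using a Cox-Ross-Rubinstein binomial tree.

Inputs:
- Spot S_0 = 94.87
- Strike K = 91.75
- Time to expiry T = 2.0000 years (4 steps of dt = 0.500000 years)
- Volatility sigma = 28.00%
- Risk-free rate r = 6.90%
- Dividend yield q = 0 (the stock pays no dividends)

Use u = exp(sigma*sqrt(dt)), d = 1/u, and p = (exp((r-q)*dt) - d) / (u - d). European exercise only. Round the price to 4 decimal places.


dt = T/N = 0.500000
u = exp(sigma*sqrt(dt)) = 1.218950; d = 1/u = 0.820378
p = (exp((r-q)*dt) - d) / (u - d) = 0.538733
Discount per step: exp(-r*dt) = 0.966088
Stock lattice S(k, i) with i counting down-moves:
  k=0: S(0,0) = 94.8700
  k=1: S(1,0) = 115.6418; S(1,1) = 77.8293
  k=2: S(2,0) = 140.9616; S(2,1) = 94.8700; S(2,2) = 63.8494
  k=3: S(3,0) = 171.8251; S(3,1) = 115.6418; S(3,2) = 77.8293; S(3,3) = 52.3807
  k=4: S(4,0) = 209.4462; S(4,1) = 140.9616; S(4,2) = 94.8700; S(4,3) = 63.8494; S(4,4) = 42.9720
Terminal payoffs V(N, i) = max(S_T - K, 0):
  V(4,0) = 117.696247; V(4,1) = 49.211574; V(4,2) = 3.120000; V(4,3) = 0.000000; V(4,4) = 0.000000
Backward induction: V(k, i) = exp(-r*dt) * [p * V(k+1, i) + (1-p) * V(k+1, i+1)].
  V(3,0) = exp(-r*dt) * [p*117.696247 + (1-p)*49.211574] = 83.186517
  V(3,1) = exp(-r*dt) * [p*49.211574 + (1-p)*3.120000] = 27.003189
  V(3,2) = exp(-r*dt) * [p*3.120000 + (1-p)*0.000000] = 1.623847
  V(3,3) = exp(-r*dt) * [p*0.000000 + (1-p)*0.000000] = 0.000000
  V(2,0) = exp(-r*dt) * [p*83.186517 + (1-p)*27.003189] = 55.328851
  V(2,1) = exp(-r*dt) * [p*27.003189 + (1-p)*1.623847] = 14.777807
  V(2,2) = exp(-r*dt) * [p*1.623847 + (1-p)*0.000000] = 0.845153
  V(1,0) = exp(-r*dt) * [p*55.328851 + (1-p)*14.777807] = 35.382015
  V(1,1) = exp(-r*dt) * [p*14.777807 + (1-p)*0.845153] = 8.067934
  V(0,0) = exp(-r*dt) * [p*35.382015 + (1-p)*8.067934] = 22.010326

Answer: Price = V(0,0) = 22.0103


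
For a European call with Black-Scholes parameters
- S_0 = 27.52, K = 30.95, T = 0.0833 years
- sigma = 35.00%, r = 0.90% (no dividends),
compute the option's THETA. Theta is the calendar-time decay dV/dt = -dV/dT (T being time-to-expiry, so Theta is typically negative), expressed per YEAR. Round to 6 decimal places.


d1 = -1.1048553103; d2 = -1.2058713982
phi(d1) = 0.2166892105; exp(-qT) = 1.0000000000; exp(-rT) = 0.9992505810
Theta = -S*exp(-qT)*phi(d1)*sigma/(2*sqrt(T)) - r*K*exp(-rT)*N(d2) + q*S*exp(-qT)*N(d1)
N(d1) = 0.1346111447; N(d2) = 0.1139335402; sqrt(T) = 0.2886173938
Term 1 = -27.5200 * 1.0000000000 * 0.2166892105 * 0.3500 / (2 * 0.2886173938) = -3.6157738937
Term 2 = -0.0090 * 30.9500 * 0.9992505810 * 0.1139335402 = -0.0317124039
Term 3 = 0 (no dividend yield, q = 0)
Theta = -3.6157738937 + (-0.0317124039) + (0.0000000000) = -3.647486

Answer: Theta = -3.647486


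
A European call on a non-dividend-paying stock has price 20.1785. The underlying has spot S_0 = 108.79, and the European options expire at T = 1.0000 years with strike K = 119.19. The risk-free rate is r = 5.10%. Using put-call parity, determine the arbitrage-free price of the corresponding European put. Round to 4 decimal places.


Answer: Put price = 24.6522

Derivation:
Put-call parity: C - P = S_0 * exp(-qT) - K * exp(-rT).
S_0 * exp(-qT) = 108.7900 * 1.00000000 = 108.79000000
K * exp(-rT) = 119.1900 * 0.95027867 = 113.26371474
P = C - S*exp(-qT) + K*exp(-rT)
P = 20.1785 - 108.79000000 + 113.26371474 = 24.6522


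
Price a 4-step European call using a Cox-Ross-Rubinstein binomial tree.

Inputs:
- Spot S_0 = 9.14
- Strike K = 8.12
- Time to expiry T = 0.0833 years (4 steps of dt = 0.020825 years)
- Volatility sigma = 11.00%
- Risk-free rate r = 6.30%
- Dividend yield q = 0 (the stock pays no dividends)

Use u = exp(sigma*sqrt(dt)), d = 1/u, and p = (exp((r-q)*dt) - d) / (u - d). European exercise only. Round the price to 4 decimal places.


dt = T/N = 0.020825
u = exp(sigma*sqrt(dt)) = 1.016001; d = 1/u = 0.984251
p = (exp((r-q)*dt) - d) / (u - d) = 0.537382
Discount per step: exp(-r*dt) = 0.998689
Stock lattice S(k, i) with i counting down-moves:
  k=0: S(0,0) = 9.1400
  k=1: S(1,0) = 9.2862; S(1,1) = 8.9961
  k=2: S(2,0) = 9.4348; S(2,1) = 9.1400; S(2,2) = 8.8544
  k=3: S(3,0) = 9.5858; S(3,1) = 9.2862; S(3,2) = 8.9961; S(3,3) = 8.7149
  k=4: S(4,0) = 9.7392; S(4,1) = 9.4348; S(4,2) = 9.1400; S(4,3) = 8.8544; S(4,4) = 8.5777
Terminal payoffs V(N, i) = max(S_T - K, 0):
  V(4,0) = 1.619173; V(4,1) = 1.314831; V(4,2) = 1.020000; V(4,3) = 0.734382; V(4,4) = 0.457689
Backward induction: V(k, i) = exp(-r*dt) * [p * V(k+1, i) + (1-p) * V(k+1, i+1)].
  V(3,0) = exp(-r*dt) * [p*1.619173 + (1-p)*1.314831] = 1.476441
  V(3,1) = exp(-r*dt) * [p*1.314831 + (1-p)*1.020000] = 1.176892
  V(3,2) = exp(-r*dt) * [p*1.020000 + (1-p)*0.734382] = 0.886704
  V(3,3) = exp(-r*dt) * [p*0.734382 + (1-p)*0.457689] = 0.605584
  V(2,0) = exp(-r*dt) * [p*1.476441 + (1-p)*1.176892] = 1.336110
  V(2,1) = exp(-r*dt) * [p*1.176892 + (1-p)*0.886704] = 1.041279
  V(2,2) = exp(-r*dt) * [p*0.886704 + (1-p)*0.605584] = 0.755660
  V(1,0) = exp(-r*dt) * [p*1.336110 + (1-p)*1.041279] = 1.198143
  V(1,1) = exp(-r*dt) * [p*1.041279 + (1-p)*0.755660] = 0.907954
  V(0,0) = exp(-r*dt) * [p*1.198143 + (1-p)*0.907954] = 1.062501

Answer: Price = V(0,0) = 1.0625


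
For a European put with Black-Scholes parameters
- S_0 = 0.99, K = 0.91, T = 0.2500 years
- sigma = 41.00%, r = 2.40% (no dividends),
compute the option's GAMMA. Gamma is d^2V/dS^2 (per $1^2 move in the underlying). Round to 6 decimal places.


Answer: Gamma = 1.696461

Derivation:
d1 = 0.5427943591; d2 = 0.3377943591
phi(d1) = 0.3442967351; exp(-qT) = 1.0000000000; exp(-rT) = 0.9940179641
Gamma = exp(-qT) * phi(d1) / (S * sigma * sqrt(T)) = 1.0000000000 * 0.3442967351 / (0.9900 * 0.4100 * 0.5000000000) = 1.696461


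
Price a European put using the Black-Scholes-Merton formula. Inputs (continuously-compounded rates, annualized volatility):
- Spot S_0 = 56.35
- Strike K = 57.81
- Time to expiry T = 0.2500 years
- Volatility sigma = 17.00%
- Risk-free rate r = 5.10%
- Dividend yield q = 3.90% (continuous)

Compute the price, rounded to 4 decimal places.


d1 = (ln(S/K) + (r - q + 0.5*sigma^2) * T) / (sigma * sqrt(T)) = -0.22314154
d2 = d1 - sigma * sqrt(T) = -0.30814154
exp(-rT) = 0.98733094; exp(-qT) = 0.99029738
P = K * exp(-rT) * N(-d2) - S_0 * exp(-qT) * N(-d1)
N(-d1) = 0.58828732; N(-d2) = 0.62101268
P = 57.8100 * 0.98733094 * 0.62101268 - 56.3500 * 0.99029738 * 0.58828732 = 2.6176

Answer: Price = 2.6176


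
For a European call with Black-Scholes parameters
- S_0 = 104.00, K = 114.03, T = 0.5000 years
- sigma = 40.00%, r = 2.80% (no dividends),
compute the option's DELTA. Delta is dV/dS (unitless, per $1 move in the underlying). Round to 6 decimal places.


Answer: Delta = 0.446464

Derivation:
d1 = -0.1346001535; d2 = -0.4174428660
phi(d1) = 0.3953447405; exp(-qT) = 1.0000000000; exp(-rT) = 0.9860975443
N(d1) = 0.4464640101
Delta = exp(-qT) * N(d1) = 1.0000000000 * 0.4464640101 = 0.446464


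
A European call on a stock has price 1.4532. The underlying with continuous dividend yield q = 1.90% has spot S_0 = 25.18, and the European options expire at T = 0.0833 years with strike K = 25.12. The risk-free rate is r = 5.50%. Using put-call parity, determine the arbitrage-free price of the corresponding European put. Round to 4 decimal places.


Answer: Put price = 1.3182

Derivation:
Put-call parity: C - P = S_0 * exp(-qT) - K * exp(-rT).
S_0 * exp(-qT) = 25.1800 * 0.99841855 = 25.14017913
K * exp(-rT) = 25.1200 * 0.99542898 = 25.00517595
P = C - S*exp(-qT) + K*exp(-rT)
P = 1.4532 - 25.14017913 + 25.00517595 = 1.3182


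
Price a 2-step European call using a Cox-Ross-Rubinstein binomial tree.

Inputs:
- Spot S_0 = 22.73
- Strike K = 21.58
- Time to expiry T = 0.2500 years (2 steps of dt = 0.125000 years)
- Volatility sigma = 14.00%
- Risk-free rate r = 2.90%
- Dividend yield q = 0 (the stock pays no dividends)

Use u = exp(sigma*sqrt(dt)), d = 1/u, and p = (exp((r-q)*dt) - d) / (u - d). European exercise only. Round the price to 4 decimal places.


Answer: Price = V(0,0) = 1.5288

Derivation:
dt = T/N = 0.125000
u = exp(sigma*sqrt(dt)) = 1.050743; d = 1/u = 0.951708
p = (exp((r-q)*dt) - d) / (u - d) = 0.524298
Discount per step: exp(-r*dt) = 0.996382
Stock lattice S(k, i) with i counting down-moves:
  k=0: S(0,0) = 22.7300
  k=1: S(1,0) = 23.8834; S(1,1) = 21.6323
  k=2: S(2,0) = 25.0953; S(2,1) = 22.7300; S(2,2) = 20.5876
Terminal payoffs V(N, i) = max(S_T - K, 0):
  V(2,0) = 3.515300; V(2,1) = 1.150000; V(2,2) = 0.000000
Backward induction: V(k, i) = exp(-r*dt) * [p * V(k+1, i) + (1-p) * V(k+1, i+1)].
  V(1,0) = exp(-r*dt) * [p*3.515300 + (1-p)*1.150000] = 2.381473
  V(1,1) = exp(-r*dt) * [p*1.150000 + (1-p)*0.000000] = 0.600761
  V(0,0) = exp(-r*dt) * [p*2.381473 + (1-p)*0.600761] = 1.528832


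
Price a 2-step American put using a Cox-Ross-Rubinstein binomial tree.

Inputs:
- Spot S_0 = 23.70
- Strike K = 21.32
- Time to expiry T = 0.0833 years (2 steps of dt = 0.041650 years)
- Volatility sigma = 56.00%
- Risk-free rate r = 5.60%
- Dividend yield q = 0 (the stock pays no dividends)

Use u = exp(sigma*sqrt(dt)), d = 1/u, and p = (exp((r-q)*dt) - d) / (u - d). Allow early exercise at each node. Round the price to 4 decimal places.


dt = T/N = 0.041650
u = exp(sigma*sqrt(dt)) = 1.121073; d = 1/u = 0.892002
p = (exp((r-q)*dt) - d) / (u - d) = 0.481653
Discount per step: exp(-r*dt) = 0.997670
Stock lattice S(k, i) with i counting down-moves:
  k=0: S(0,0) = 23.7000
  k=1: S(1,0) = 26.5694; S(1,1) = 21.1405
  k=2: S(2,0) = 29.7863; S(2,1) = 23.7000; S(2,2) = 18.8573
Terminal payoffs V(N, i) = max(K - S_T, 0):
  V(2,0) = 0.000000; V(2,1) = 0.000000; V(2,2) = 2.462669
Backward induction: V(k, i) = exp(-r*dt) * [p * V(k+1, i) + (1-p) * V(k+1, i+1)]; then take max(V_cont, immediate exercise) for American.
  V(1,0) = exp(-r*dt) * [p*0.000000 + (1-p)*0.000000] = 0.000000; exercise = 0.000000; V(1,0) = max -> 0.000000
  V(1,1) = exp(-r*dt) * [p*0.000000 + (1-p)*2.462669] = 1.273543; exercise = 0.179547; V(1,1) = max -> 1.273543
  V(0,0) = exp(-r*dt) * [p*0.000000 + (1-p)*1.273543] = 0.658599; exercise = 0.000000; V(0,0) = max -> 0.658599

Answer: Price = V(0,0) = 0.6586


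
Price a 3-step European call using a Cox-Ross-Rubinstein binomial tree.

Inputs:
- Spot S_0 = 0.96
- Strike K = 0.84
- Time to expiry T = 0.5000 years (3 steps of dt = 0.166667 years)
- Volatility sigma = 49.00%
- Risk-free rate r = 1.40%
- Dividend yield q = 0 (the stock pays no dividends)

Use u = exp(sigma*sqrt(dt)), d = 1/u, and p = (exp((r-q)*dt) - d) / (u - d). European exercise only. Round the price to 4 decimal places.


Answer: Price = V(0,0) = 0.1977

Derivation:
dt = T/N = 0.166667
u = exp(sigma*sqrt(dt)) = 1.221454; d = 1/u = 0.818697
p = (exp((r-q)*dt) - d) / (u - d) = 0.455956
Discount per step: exp(-r*dt) = 0.997669
Stock lattice S(k, i) with i counting down-moves:
  k=0: S(0,0) = 0.9600
  k=1: S(1,0) = 1.1726; S(1,1) = 0.7859
  k=2: S(2,0) = 1.4323; S(2,1) = 0.9600; S(2,2) = 0.6435
  k=3: S(3,0) = 1.7495; S(3,1) = 1.1726; S(3,2) = 0.7859; S(3,3) = 0.5268
Terminal payoffs V(N, i) = max(S_T - K, 0):
  V(3,0) = 0.909453; V(3,1) = 0.332595; V(3,2) = 0.000000; V(3,3) = 0.000000
Backward induction: V(k, i) = exp(-r*dt) * [p * V(k+1, i) + (1-p) * V(k+1, i+1)].
  V(2,0) = exp(-r*dt) * [p*0.909453 + (1-p)*0.332595] = 0.594229
  V(2,1) = exp(-r*dt) * [p*0.332595 + (1-p)*0.000000] = 0.151295
  V(2,2) = exp(-r*dt) * [p*0.000000 + (1-p)*0.000000] = 0.000000
  V(1,0) = exp(-r*dt) * [p*0.594229 + (1-p)*0.151295] = 0.352430
  V(1,1) = exp(-r*dt) * [p*0.151295 + (1-p)*0.000000] = 0.068823
  V(0,0) = exp(-r*dt) * [p*0.352430 + (1-p)*0.068823] = 0.197674


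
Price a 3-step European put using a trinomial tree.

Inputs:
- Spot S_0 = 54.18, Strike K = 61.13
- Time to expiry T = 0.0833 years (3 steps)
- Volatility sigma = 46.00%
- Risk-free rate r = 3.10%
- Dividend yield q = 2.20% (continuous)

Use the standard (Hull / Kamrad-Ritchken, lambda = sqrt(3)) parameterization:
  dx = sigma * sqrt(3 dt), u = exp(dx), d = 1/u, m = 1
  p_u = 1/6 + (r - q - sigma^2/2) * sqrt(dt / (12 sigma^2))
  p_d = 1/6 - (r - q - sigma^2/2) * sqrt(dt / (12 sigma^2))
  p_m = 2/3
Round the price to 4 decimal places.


dt = T/N = 0.027767; dx = sigma*sqrt(3*dt) = 0.132764
u = exp(dx) = 1.141980; d = 1/u = 0.875672
p_u = 0.156544, p_m = 0.666667, p_d = 0.176789
Discount per step: exp(-r*dt) = 0.999140
Stock lattice S(k, j) with j the centered position index:
  k=0: S(0,+0) = 54.1800
  k=1: S(1,-1) = 47.4439; S(1,+0) = 54.1800; S(1,+1) = 61.8725
  k=2: S(2,-2) = 41.5453; S(2,-1) = 47.4439; S(2,+0) = 54.1800; S(2,+1) = 61.8725; S(2,+2) = 70.6572
  k=3: S(3,-3) = 36.3800; S(3,-2) = 41.5453; S(3,-1) = 47.4439; S(3,+0) = 54.1800; S(3,+1) = 61.8725; S(3,+2) = 70.6572; S(3,+3) = 80.6891
Terminal payoffs V(N, j) = max(K - S_T, 0):
  V(3,-3) = 24.749976; V(3,-2) = 19.584723; V(3,-1) = 13.686106; V(3,+0) = 6.950000; V(3,+1) = 0.000000; V(3,+2) = 0.000000; V(3,+3) = 0.000000
Backward induction: V(k, j) = exp(-r*dt) * [p_u * V(k+1, j+1) + p_m * V(k+1, j) + p_d * V(k+1, j-1)]
  V(2,-2) = exp(-r*dt) * [p_u*13.686106 + p_m*19.584723 + p_d*24.749976] = 19.557648
  V(2,-1) = exp(-r*dt) * [p_u*6.950000 + p_m*13.686106 + p_d*19.584723] = 13.662654
  V(2,+0) = exp(-r*dt) * [p_u*0.000000 + p_m*6.950000 + p_d*13.686106] = 7.046821
  V(2,+1) = exp(-r*dt) * [p_u*0.000000 + p_m*0.000000 + p_d*6.950000] = 1.227628
  V(2,+2) = exp(-r*dt) * [p_u*0.000000 + p_m*0.000000 + p_d*0.000000] = 0.000000
  V(1,-1) = exp(-r*dt) * [p_u*7.046821 + p_m*13.662654 + p_d*19.557648] = 13.657395
  V(1,+0) = exp(-r*dt) * [p_u*1.227628 + p_m*7.046821 + p_d*13.662654] = 7.299182
  V(1,+1) = exp(-r*dt) * [p_u*0.000000 + p_m*1.227628 + p_d*7.046821] = 2.062444
  V(0,+0) = exp(-r*dt) * [p_u*2.062444 + p_m*7.299182 + p_d*13.657395] = 7.596923

Answer: Price = V(0,0) = 7.5969


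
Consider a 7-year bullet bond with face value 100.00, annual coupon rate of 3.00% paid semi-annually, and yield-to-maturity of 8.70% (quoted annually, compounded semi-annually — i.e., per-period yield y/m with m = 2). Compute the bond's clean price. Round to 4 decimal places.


Coupon per period c = face * coupon_rate / m = 1.500000
Periods per year m = 2; per-period yield y/m = 0.043500
Number of cashflows N = 14
Cashflows (t years, CF_t, discount factor 1/(1+y/m)^(m*t), PV):
  t = 0.5000: CF_t = 1.500000, DF = 0.958313, PV = 1.437470
  t = 1.0000: CF_t = 1.500000, DF = 0.918365, PV = 1.377547
  t = 1.5000: CF_t = 1.500000, DF = 0.880081, PV = 1.320121
  t = 2.0000: CF_t = 1.500000, DF = 0.843393, PV = 1.265090
  t = 2.5000: CF_t = 1.500000, DF = 0.808235, PV = 1.212353
  t = 3.0000: CF_t = 1.500000, DF = 0.774543, PV = 1.161814
  t = 3.5000: CF_t = 1.500000, DF = 0.742254, PV = 1.113382
  t = 4.0000: CF_t = 1.500000, DF = 0.711312, PV = 1.066969
  t = 4.5000: CF_t = 1.500000, DF = 0.681660, PV = 1.022490
  t = 5.0000: CF_t = 1.500000, DF = 0.653244, PV = 0.979866
  t = 5.5000: CF_t = 1.500000, DF = 0.626013, PV = 0.939019
  t = 6.0000: CF_t = 1.500000, DF = 0.599916, PV = 0.899874
  t = 6.5000: CF_t = 1.500000, DF = 0.574908, PV = 0.862362
  t = 7.0000: CF_t = 101.500000, DF = 0.550942, PV = 55.920584
Price P = sum_t PV_t = 70.578940

Answer: Price = 70.5789
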